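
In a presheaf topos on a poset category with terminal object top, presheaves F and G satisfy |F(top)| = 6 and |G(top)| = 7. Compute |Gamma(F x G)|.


Global sections of a presheaf on a poset with terminal top satisfy
Gamma(H) ~ H(top). Presheaves admit pointwise products, so
(F x G)(top) = F(top) x G(top) (Cartesian product).
|Gamma(F x G)| = |F(top)| * |G(top)| = 6 * 7 = 42.

42


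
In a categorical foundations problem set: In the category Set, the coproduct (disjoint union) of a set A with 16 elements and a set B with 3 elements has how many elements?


In Set, the coproduct A + B is the disjoint union.
|A + B| = |A| + |B| = 16 + 3 = 19

19


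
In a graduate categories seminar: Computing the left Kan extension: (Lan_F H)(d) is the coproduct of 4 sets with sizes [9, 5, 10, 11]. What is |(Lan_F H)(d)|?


Pointwise, the left Kan extension (Lan_F H)(d) is the colimit, indexed
by the comma category (F downarrow d), of H composed with the
projection (F downarrow d) -> C. Here that colimit is given
as a coproduct (disjoint union) of sets, so its cardinality is the
sum of the sizes of the summands.
Coproduct of sets with sizes: 9 + 5 + 10 + 11
= 35

35


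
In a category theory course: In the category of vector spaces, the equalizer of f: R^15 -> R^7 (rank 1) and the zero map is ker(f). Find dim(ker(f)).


The equalizer of f and the zero map is ker(f).
By the rank-nullity theorem: dim(ker(f)) = dim(domain) - rank(f).
dim(ker(f)) = 15 - 1 = 14

14


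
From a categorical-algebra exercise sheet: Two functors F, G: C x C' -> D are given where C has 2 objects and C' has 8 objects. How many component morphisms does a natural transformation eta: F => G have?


A natural transformation eta: F => G assigns one component morphism per
object of the domain category.
The domain is the product category C x C', so
|Ob(C x C')| = |Ob(C)| * |Ob(C')| = 2 * 8 = 16.
Therefore eta has 16 component morphisms.

16


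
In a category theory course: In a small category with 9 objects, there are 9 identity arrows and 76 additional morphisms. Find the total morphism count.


Each object has an identity morphism, giving 9 identities.
Adding the 76 non-identity morphisms:
Total = 9 + 76 = 85

85


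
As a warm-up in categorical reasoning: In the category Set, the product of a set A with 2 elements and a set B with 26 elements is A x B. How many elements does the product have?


In Set, the product A x B is the Cartesian product.
By the universal property, |A x B| = |A| * |B|.
|A x B| = 2 * 26 = 52

52


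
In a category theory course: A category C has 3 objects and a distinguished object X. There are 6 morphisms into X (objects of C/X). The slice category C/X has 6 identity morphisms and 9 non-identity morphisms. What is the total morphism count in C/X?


In the slice category C/X, objects are morphisms to X.
Identity morphisms: 6 (one per object of C/X).
Non-identity morphisms: 9.
Total = 6 + 9 = 15

15


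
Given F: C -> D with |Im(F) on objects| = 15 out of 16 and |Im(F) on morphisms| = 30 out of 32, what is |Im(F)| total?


The image of F consists of distinct objects and distinct morphisms.
|Im(F)| on objects = 15
|Im(F)| on morphisms = 30
Total image cardinality = 15 + 30 = 45

45


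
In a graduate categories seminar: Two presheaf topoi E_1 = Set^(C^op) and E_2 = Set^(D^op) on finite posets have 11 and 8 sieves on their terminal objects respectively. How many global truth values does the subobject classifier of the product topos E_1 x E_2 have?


In a product of presheaf topoi E_1 x E_2, the subobject classifier
is Omega = Omega_1 x Omega_2 (componentwise), so
|Omega(top)| = |Omega_1(top_1)| * |Omega_2(top_2)|.
= 11 * 8 = 88.

88


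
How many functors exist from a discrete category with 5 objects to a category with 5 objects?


A functor from a discrete category C to D is determined by
where each object maps. Each of the 5 objects of C can map
to any of the 5 objects of D independently.
Number of functors = 5^5 = 3125

3125


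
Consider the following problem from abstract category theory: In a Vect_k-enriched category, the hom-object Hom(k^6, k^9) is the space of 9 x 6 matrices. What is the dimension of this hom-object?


In Vect-enriched categories, Hom(k^n, k^m) is the space of m x n matrices.
dim(Hom(k^6, k^9)) = 9 * 6 = 54

54


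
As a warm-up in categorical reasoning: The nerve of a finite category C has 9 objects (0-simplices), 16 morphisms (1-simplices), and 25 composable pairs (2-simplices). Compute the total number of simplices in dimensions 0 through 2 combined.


The 2-skeleton of the nerve N(C) consists of simplices in dimensions 0, 1, 2:
  |N(C)_0| = 9 (objects)
  |N(C)_1| = 16 (morphisms)
  |N(C)_2| = 25 (composable pairs)
Total = 9 + 16 + 25 = 50

50


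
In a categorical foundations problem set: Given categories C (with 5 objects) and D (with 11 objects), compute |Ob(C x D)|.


The product category C x D has objects that are pairs (c, d).
Number of pairs = |Ob(C)| * |Ob(D)| = 5 * 11 = 55

55


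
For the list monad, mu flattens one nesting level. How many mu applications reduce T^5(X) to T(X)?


Each application of mu: T^2 -> T removes one layer of nesting.
Starting at depth 5 (i.e., T^5(X)), we need to reach T(X).
Number of mu applications = 5 - 1 = 4

4


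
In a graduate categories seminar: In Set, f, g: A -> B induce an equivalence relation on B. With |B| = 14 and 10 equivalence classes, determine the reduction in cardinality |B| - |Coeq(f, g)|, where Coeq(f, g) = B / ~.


The coequalizer Coeq(f, g) = B / ~ has one element per equivalence class.
|B| = 14, |Coeq(f, g)| = 10.
|B| - |Coeq(f, g)| = 14 - 10 = 4.

4


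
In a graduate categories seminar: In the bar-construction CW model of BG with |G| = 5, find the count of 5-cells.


In the bar-construction CW model of BG, the n-cells are indexed by
n-tuples [g_1|...|g_n] of non-identity elements of G (degenerate
simplices with some g_i = e do not contribute cells), so there are
(|G| - 1)^n n-cells.
For dim = 5 with |G| = 5:
cells = (5 - 1)^5 = 4^5 = 1024

1024


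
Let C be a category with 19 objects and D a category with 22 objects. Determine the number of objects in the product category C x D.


The product category C x D has objects that are pairs (c, d).
Number of pairs = |Ob(C)| * |Ob(D)| = 19 * 22 = 418

418


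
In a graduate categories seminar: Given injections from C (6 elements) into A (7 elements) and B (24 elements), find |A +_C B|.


The pushout A +_C B identifies the images of C in A and B.
|A +_C B| = |A| + |B| - |C| (for injections).
= 7 + 24 - 6 = 25

25


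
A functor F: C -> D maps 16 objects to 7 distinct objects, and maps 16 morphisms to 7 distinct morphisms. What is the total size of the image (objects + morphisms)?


The image of F consists of distinct objects and distinct morphisms.
|Im(F)| on objects = 7
|Im(F)| on morphisms = 7
Total image cardinality = 7 + 7 = 14

14


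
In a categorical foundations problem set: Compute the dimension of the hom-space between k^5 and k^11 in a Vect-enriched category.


In Vect-enriched categories, Hom(k^n, k^m) is the space of m x n matrices.
dim(Hom(k^5, k^11)) = 11 * 5 = 55

55


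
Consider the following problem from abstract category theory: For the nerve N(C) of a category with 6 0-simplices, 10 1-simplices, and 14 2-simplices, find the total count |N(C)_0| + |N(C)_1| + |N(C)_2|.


The 2-skeleton of the nerve N(C) consists of simplices in dimensions 0, 1, 2:
  |N(C)_0| = 6 (objects)
  |N(C)_1| = 10 (morphisms)
  |N(C)_2| = 14 (composable pairs)
Total = 6 + 10 + 14 = 30

30


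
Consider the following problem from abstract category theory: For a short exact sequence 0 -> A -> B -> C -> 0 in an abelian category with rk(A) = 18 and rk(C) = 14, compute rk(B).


For a short exact sequence 0 -> A -> B -> C -> 0,
rank is additive: rank(B) = rank(A) + rank(C).
rank(B) = 18 + 14 = 32

32


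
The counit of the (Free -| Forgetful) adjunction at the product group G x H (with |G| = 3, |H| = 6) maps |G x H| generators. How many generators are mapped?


The counit epsilon_K: F(U(K)) -> K of the Free-Forgetful adjunction
maps |K| generators of F(U(K)) into K. For K = G x H (the product group),
|G x H| = |G| * |H|.
Total generators mapped = 3 * 6 = 18.

18


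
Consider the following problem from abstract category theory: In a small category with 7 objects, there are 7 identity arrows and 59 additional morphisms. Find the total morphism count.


Each object has an identity morphism, giving 7 identities.
Adding the 59 non-identity morphisms:
Total = 7 + 59 = 66

66


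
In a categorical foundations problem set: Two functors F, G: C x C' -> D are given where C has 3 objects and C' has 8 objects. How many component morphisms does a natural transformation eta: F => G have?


A natural transformation eta: F => G assigns one component morphism per
object of the domain category.
The domain is the product category C x C', so
|Ob(C x C')| = |Ob(C)| * |Ob(C')| = 3 * 8 = 24.
Therefore eta has 24 component morphisms.

24


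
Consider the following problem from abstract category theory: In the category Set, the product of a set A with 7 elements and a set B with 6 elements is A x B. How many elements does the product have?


In Set, the product A x B is the Cartesian product.
By the universal property, |A x B| = |A| * |B|.
|A x B| = 7 * 6 = 42

42


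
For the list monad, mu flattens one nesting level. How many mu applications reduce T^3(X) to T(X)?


Each application of mu: T^2 -> T removes one layer of nesting.
Starting at depth 3 (i.e., T^3(X)), we need to reach T(X).
Number of mu applications = 3 - 1 = 2

2


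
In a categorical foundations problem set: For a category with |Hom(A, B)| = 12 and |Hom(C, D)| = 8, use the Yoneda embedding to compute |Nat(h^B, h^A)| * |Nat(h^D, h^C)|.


By the Yoneda lemma, Nat(h^B, h^A) is isomorphic to Hom(A, B),
so |Nat(h^B, h^A)| = |Hom(A, B)| and |Nat(h^D, h^C)| = |Hom(C, D)|.
|Hom(A, B)| = 12, |Hom(C, D)| = 8.
|Nat(h^B, h^A) x Nat(h^D, h^C)| = 12 * 8 = 96

96


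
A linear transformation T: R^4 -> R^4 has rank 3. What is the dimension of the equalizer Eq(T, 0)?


The equalizer of f and the zero map is ker(f).
By the rank-nullity theorem: dim(ker(f)) = dim(domain) - rank(f).
dim(ker(f)) = 4 - 3 = 1

1


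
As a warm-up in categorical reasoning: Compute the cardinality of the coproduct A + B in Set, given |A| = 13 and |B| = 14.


In Set, the coproduct A + B is the disjoint union.
|A + B| = |A| + |B| = 13 + 14 = 27

27


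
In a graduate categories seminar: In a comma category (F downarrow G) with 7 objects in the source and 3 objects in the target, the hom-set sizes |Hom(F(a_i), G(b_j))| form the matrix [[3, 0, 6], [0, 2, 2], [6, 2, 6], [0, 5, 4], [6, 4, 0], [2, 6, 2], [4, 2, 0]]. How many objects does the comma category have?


Objects of (F downarrow G) are triples (a, b, h: F(a)->G(b)).
The count equals the sum of all entries in the hom-matrix.
sum(row 0) = 9
sum(row 1) = 4
sum(row 2) = 14
sum(row 3) = 9
sum(row 4) = 10
sum(row 5) = 10
sum(row 6) = 6
Grand total = 62

62


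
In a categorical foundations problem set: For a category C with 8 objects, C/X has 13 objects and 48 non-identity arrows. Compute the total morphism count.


In the slice category C/X, objects are morphisms to X.
Identity morphisms: 13 (one per object of C/X).
Non-identity morphisms: 48.
Total = 13 + 48 = 61

61


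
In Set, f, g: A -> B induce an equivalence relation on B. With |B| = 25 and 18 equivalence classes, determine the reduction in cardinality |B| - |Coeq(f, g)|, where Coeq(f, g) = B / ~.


The coequalizer Coeq(f, g) = B / ~ has one element per equivalence class.
|B| = 25, |Coeq(f, g)| = 18.
|B| - |Coeq(f, g)| = 25 - 18 = 7.

7


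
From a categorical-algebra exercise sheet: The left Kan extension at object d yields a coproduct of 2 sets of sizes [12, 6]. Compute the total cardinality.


Pointwise, the left Kan extension (Lan_F H)(d) is the colimit, indexed
by the comma category (F downarrow d), of H composed with the
projection (F downarrow d) -> C. Here that colimit is given
as a coproduct (disjoint union) of sets, so its cardinality is the
sum of the sizes of the summands.
Coproduct of sets with sizes: 12 + 6
= 18

18


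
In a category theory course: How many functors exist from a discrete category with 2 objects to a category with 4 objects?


A functor from a discrete category C to D is determined by
where each object maps. Each of the 2 objects of C can map
to any of the 4 objects of D independently.
Number of functors = 4^2 = 16

16


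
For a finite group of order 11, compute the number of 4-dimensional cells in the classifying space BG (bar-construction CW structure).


In the bar-construction CW model of BG, the n-cells are indexed by
n-tuples [g_1|...|g_n] of non-identity elements of G (degenerate
simplices with some g_i = e do not contribute cells), so there are
(|G| - 1)^n n-cells.
For dim = 4 with |G| = 11:
cells = (11 - 1)^4 = 10^4 = 10000

10000


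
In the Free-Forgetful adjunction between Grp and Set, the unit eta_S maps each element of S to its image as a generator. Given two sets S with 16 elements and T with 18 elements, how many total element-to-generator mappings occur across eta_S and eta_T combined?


The unit eta_X: X -> U(F(X)) of the Free-Forgetful adjunction
maps each element of X to a generator of F(X). For X = S + T (disjoint
union in Set), |S + T| = |S| + |T|.
Total mappings = 16 + 18 = 34.

34


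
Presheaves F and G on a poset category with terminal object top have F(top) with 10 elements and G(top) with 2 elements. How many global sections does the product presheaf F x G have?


Global sections of a presheaf on a poset with terminal top satisfy
Gamma(H) ~ H(top). Presheaves admit pointwise products, so
(F x G)(top) = F(top) x G(top) (Cartesian product).
|Gamma(F x G)| = |F(top)| * |G(top)| = 10 * 2 = 20.

20


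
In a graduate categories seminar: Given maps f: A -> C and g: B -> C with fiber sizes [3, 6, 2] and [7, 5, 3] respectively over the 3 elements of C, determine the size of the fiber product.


The pullback A x_C B consists of pairs (a, b) with f(a) = g(b).
For each element c in C, the fiber product has |f^-1(c)| * |g^-1(c)| elements.
Summing over C: 3 * 7 + 6 * 5 + 2 * 3
= 21 + 30 + 6 = 57

57


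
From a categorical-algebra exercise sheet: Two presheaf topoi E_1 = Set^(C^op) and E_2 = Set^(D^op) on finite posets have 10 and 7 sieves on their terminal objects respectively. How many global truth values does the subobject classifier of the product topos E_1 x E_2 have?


In a product of presheaf topoi E_1 x E_2, the subobject classifier
is Omega = Omega_1 x Omega_2 (componentwise), so
|Omega(top)| = |Omega_1(top_1)| * |Omega_2(top_2)|.
= 10 * 7 = 70.

70


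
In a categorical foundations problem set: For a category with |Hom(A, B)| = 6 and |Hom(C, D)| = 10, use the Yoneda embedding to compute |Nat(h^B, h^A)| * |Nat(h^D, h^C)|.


By the Yoneda lemma, Nat(h^B, h^A) is isomorphic to Hom(A, B),
so |Nat(h^B, h^A)| = |Hom(A, B)| and |Nat(h^D, h^C)| = |Hom(C, D)|.
|Hom(A, B)| = 6, |Hom(C, D)| = 10.
|Nat(h^B, h^A) x Nat(h^D, h^C)| = 6 * 10 = 60

60


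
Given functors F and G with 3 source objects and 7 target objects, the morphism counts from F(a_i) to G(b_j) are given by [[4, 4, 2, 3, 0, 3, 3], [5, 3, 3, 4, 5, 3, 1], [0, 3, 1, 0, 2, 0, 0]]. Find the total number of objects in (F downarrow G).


Objects of (F downarrow G) are triples (a, b, h: F(a)->G(b)).
The count equals the sum of all entries in the hom-matrix.
sum(row 0) = 19
sum(row 1) = 24
sum(row 2) = 6
Grand total = 49

49


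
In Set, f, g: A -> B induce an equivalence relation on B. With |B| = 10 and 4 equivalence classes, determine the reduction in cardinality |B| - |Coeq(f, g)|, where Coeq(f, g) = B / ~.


The coequalizer Coeq(f, g) = B / ~ has one element per equivalence class.
|B| = 10, |Coeq(f, g)| = 4.
|B| - |Coeq(f, g)| = 10 - 4 = 6.

6


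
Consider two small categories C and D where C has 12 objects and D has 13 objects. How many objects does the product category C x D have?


The product category C x D has objects that are pairs (c, d).
Number of pairs = |Ob(C)| * |Ob(D)| = 12 * 13 = 156

156


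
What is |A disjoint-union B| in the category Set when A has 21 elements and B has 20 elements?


In Set, the coproduct A + B is the disjoint union.
|A + B| = |A| + |B| = 21 + 20 = 41

41


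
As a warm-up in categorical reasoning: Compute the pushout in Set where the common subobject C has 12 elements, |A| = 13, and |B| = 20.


The pushout A +_C B identifies the images of C in A and B.
|A +_C B| = |A| + |B| - |C| (for injections).
= 13 + 20 - 12 = 21

21


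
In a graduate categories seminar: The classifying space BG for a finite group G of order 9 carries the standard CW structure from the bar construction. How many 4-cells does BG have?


In the bar-construction CW model of BG, the n-cells are indexed by
n-tuples [g_1|...|g_n] of non-identity elements of G (degenerate
simplices with some g_i = e do not contribute cells), so there are
(|G| - 1)^n n-cells.
For dim = 4 with |G| = 9:
cells = (9 - 1)^4 = 8^4 = 4096

4096


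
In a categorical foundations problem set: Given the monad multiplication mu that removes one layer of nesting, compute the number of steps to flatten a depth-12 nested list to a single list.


Each application of mu: T^2 -> T removes one layer of nesting.
Starting at depth 12 (i.e., T^12(X)), we need to reach T(X).
Number of mu applications = 12 - 1 = 11

11


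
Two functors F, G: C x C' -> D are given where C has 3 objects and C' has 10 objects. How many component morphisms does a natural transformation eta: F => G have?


A natural transformation eta: F => G assigns one component morphism per
object of the domain category.
The domain is the product category C x C', so
|Ob(C x C')| = |Ob(C)| * |Ob(C')| = 3 * 10 = 30.
Therefore eta has 30 component morphisms.

30


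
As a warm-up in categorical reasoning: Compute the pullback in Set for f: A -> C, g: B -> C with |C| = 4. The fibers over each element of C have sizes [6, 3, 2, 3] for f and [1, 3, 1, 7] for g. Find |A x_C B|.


The pullback A x_C B consists of pairs (a, b) with f(a) = g(b).
For each element c in C, the fiber product has |f^-1(c)| * |g^-1(c)| elements.
Summing over C: 6 * 1 + 3 * 3 + 2 * 1 + 3 * 7
= 6 + 9 + 2 + 21 = 38

38


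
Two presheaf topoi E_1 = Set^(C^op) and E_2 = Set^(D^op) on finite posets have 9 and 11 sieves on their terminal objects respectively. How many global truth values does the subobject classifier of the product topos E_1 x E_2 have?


In a product of presheaf topoi E_1 x E_2, the subobject classifier
is Omega = Omega_1 x Omega_2 (componentwise), so
|Omega(top)| = |Omega_1(top_1)| * |Omega_2(top_2)|.
= 9 * 11 = 99.

99


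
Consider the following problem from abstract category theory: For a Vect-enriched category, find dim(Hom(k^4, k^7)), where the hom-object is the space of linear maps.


In Vect-enriched categories, Hom(k^n, k^m) is the space of m x n matrices.
dim(Hom(k^4, k^7)) = 7 * 4 = 28

28


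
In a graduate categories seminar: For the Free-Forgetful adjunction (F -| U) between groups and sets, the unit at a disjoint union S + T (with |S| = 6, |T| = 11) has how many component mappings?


The unit eta_X: X -> U(F(X)) of the Free-Forgetful adjunction
maps each element of X to a generator of F(X). For X = S + T (disjoint
union in Set), |S + T| = |S| + |T|.
Total mappings = 6 + 11 = 17.

17


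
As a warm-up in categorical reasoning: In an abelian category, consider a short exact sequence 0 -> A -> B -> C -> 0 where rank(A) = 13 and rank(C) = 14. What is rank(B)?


For a short exact sequence 0 -> A -> B -> C -> 0,
rank is additive: rank(B) = rank(A) + rank(C).
rank(B) = 13 + 14 = 27

27


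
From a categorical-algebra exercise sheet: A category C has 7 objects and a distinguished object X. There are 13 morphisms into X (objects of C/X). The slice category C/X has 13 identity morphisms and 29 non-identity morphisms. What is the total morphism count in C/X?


In the slice category C/X, objects are morphisms to X.
Identity morphisms: 13 (one per object of C/X).
Non-identity morphisms: 29.
Total = 13 + 29 = 42

42


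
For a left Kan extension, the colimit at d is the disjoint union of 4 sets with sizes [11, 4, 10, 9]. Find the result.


Pointwise, the left Kan extension (Lan_F H)(d) is the colimit, indexed
by the comma category (F downarrow d), of H composed with the
projection (F downarrow d) -> C. Here that colimit is given
as a coproduct (disjoint union) of sets, so its cardinality is the
sum of the sizes of the summands.
Coproduct of sets with sizes: 11 + 4 + 10 + 9
= 34

34


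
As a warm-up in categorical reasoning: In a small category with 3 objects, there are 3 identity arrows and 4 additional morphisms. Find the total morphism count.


Each object has an identity morphism, giving 3 identities.
Adding the 4 non-identity morphisms:
Total = 3 + 4 = 7

7


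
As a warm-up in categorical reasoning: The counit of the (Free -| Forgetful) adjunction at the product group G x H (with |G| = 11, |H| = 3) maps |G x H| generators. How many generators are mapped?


The counit epsilon_K: F(U(K)) -> K of the Free-Forgetful adjunction
maps |K| generators of F(U(K)) into K. For K = G x H (the product group),
|G x H| = |G| * |H|.
Total generators mapped = 11 * 3 = 33.

33


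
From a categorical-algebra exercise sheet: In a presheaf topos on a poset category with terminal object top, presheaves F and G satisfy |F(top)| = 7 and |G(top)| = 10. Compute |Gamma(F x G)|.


Global sections of a presheaf on a poset with terminal top satisfy
Gamma(H) ~ H(top). Presheaves admit pointwise products, so
(F x G)(top) = F(top) x G(top) (Cartesian product).
|Gamma(F x G)| = |F(top)| * |G(top)| = 7 * 10 = 70.

70


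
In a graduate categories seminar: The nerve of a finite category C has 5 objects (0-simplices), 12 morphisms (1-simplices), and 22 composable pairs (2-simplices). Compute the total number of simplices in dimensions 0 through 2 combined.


The 2-skeleton of the nerve N(C) consists of simplices in dimensions 0, 1, 2:
  |N(C)_0| = 5 (objects)
  |N(C)_1| = 12 (morphisms)
  |N(C)_2| = 22 (composable pairs)
Total = 5 + 12 + 22 = 39

39


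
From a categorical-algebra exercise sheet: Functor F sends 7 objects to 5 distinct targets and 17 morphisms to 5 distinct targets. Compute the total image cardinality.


The image of F consists of distinct objects and distinct morphisms.
|Im(F)| on objects = 5
|Im(F)| on morphisms = 5
Total image cardinality = 5 + 5 = 10

10


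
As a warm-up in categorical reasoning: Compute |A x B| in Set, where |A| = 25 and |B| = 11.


In Set, the product A x B is the Cartesian product.
By the universal property, |A x B| = |A| * |B|.
|A x B| = 25 * 11 = 275

275


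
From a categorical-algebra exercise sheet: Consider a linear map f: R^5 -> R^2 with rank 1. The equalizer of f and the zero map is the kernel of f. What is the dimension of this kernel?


The equalizer of f and the zero map is ker(f).
By the rank-nullity theorem: dim(ker(f)) = dim(domain) - rank(f).
dim(ker(f)) = 5 - 1 = 4

4


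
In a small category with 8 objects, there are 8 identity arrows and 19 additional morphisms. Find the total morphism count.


Each object has an identity morphism, giving 8 identities.
Adding the 19 non-identity morphisms:
Total = 8 + 19 = 27

27


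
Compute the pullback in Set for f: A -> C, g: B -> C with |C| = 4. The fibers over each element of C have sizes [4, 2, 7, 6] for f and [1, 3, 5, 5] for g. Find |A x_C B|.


The pullback A x_C B consists of pairs (a, b) with f(a) = g(b).
For each element c in C, the fiber product has |f^-1(c)| * |g^-1(c)| elements.
Summing over C: 4 * 1 + 2 * 3 + 7 * 5 + 6 * 5
= 4 + 6 + 35 + 30 = 75

75


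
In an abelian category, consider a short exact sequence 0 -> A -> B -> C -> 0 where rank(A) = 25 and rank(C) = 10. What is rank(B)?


For a short exact sequence 0 -> A -> B -> C -> 0,
rank is additive: rank(B) = rank(A) + rank(C).
rank(B) = 25 + 10 = 35

35


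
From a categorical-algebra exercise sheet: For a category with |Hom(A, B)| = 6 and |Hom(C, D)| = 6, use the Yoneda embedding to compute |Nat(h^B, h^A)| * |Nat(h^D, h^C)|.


By the Yoneda lemma, Nat(h^B, h^A) is isomorphic to Hom(A, B),
so |Nat(h^B, h^A)| = |Hom(A, B)| and |Nat(h^D, h^C)| = |Hom(C, D)|.
|Hom(A, B)| = 6, |Hom(C, D)| = 6.
|Nat(h^B, h^A) x Nat(h^D, h^C)| = 6 * 6 = 36

36


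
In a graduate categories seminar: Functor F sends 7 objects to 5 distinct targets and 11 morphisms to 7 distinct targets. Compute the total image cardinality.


The image of F consists of distinct objects and distinct morphisms.
|Im(F)| on objects = 5
|Im(F)| on morphisms = 7
Total image cardinality = 5 + 7 = 12

12


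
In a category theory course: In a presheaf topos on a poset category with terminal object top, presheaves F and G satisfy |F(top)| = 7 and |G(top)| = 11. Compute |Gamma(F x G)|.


Global sections of a presheaf on a poset with terminal top satisfy
Gamma(H) ~ H(top). Presheaves admit pointwise products, so
(F x G)(top) = F(top) x G(top) (Cartesian product).
|Gamma(F x G)| = |F(top)| * |G(top)| = 7 * 11 = 77.

77


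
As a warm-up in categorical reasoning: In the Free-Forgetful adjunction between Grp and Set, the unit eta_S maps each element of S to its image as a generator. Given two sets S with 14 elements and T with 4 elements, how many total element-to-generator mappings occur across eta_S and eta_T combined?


The unit eta_X: X -> U(F(X)) of the Free-Forgetful adjunction
maps each element of X to a generator of F(X). For X = S + T (disjoint
union in Set), |S + T| = |S| + |T|.
Total mappings = 14 + 4 = 18.

18


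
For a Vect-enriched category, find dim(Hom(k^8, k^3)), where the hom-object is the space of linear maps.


In Vect-enriched categories, Hom(k^n, k^m) is the space of m x n matrices.
dim(Hom(k^8, k^3)) = 3 * 8 = 24

24


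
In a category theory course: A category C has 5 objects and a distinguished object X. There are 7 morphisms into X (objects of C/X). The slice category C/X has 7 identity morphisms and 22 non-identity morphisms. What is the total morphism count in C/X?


In the slice category C/X, objects are morphisms to X.
Identity morphisms: 7 (one per object of C/X).
Non-identity morphisms: 22.
Total = 7 + 22 = 29

29


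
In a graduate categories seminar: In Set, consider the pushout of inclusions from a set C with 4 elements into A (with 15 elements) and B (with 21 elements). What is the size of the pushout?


The pushout A +_C B identifies the images of C in A and B.
|A +_C B| = |A| + |B| - |C| (for injections).
= 15 + 21 - 4 = 32

32


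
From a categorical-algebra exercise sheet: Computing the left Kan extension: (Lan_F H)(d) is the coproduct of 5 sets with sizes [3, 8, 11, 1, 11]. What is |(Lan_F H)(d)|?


Pointwise, the left Kan extension (Lan_F H)(d) is the colimit, indexed
by the comma category (F downarrow d), of H composed with the
projection (F downarrow d) -> C. Here that colimit is given
as a coproduct (disjoint union) of sets, so its cardinality is the
sum of the sizes of the summands.
Coproduct of sets with sizes: 3 + 8 + 11 + 1 + 11
= 34

34


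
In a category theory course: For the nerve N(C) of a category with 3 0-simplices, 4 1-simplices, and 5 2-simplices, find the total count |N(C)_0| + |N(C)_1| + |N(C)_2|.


The 2-skeleton of the nerve N(C) consists of simplices in dimensions 0, 1, 2:
  |N(C)_0| = 3 (objects)
  |N(C)_1| = 4 (morphisms)
  |N(C)_2| = 5 (composable pairs)
Total = 3 + 4 + 5 = 12

12


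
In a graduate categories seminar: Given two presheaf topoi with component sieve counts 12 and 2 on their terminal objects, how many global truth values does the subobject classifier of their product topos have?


In a product of presheaf topoi E_1 x E_2, the subobject classifier
is Omega = Omega_1 x Omega_2 (componentwise), so
|Omega(top)| = |Omega_1(top_1)| * |Omega_2(top_2)|.
= 12 * 2 = 24.

24


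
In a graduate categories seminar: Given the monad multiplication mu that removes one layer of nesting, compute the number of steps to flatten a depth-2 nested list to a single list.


Each application of mu: T^2 -> T removes one layer of nesting.
Starting at depth 2 (i.e., T^2(X)), we need to reach T(X).
Number of mu applications = 2 - 1 = 1

1


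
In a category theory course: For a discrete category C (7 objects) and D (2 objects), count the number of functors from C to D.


A functor from a discrete category C to D is determined by
where each object maps. Each of the 7 objects of C can map
to any of the 2 objects of D independently.
Number of functors = 2^7 = 128

128


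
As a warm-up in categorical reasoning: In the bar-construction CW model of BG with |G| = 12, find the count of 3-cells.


In the bar-construction CW model of BG, the n-cells are indexed by
n-tuples [g_1|...|g_n] of non-identity elements of G (degenerate
simplices with some g_i = e do not contribute cells), so there are
(|G| - 1)^n n-cells.
For dim = 3 with |G| = 12:
cells = (12 - 1)^3 = 11^3 = 1331

1331


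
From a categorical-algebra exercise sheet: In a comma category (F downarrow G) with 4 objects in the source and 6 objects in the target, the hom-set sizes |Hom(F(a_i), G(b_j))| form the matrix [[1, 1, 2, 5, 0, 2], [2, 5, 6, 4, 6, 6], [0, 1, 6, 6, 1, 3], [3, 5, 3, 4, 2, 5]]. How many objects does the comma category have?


Objects of (F downarrow G) are triples (a, b, h: F(a)->G(b)).
The count equals the sum of all entries in the hom-matrix.
sum(row 0) = 11
sum(row 1) = 29
sum(row 2) = 17
sum(row 3) = 22
Grand total = 79

79


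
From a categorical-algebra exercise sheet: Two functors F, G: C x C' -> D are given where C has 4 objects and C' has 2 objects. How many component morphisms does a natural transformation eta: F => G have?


A natural transformation eta: F => G assigns one component morphism per
object of the domain category.
The domain is the product category C x C', so
|Ob(C x C')| = |Ob(C)| * |Ob(C')| = 4 * 2 = 8.
Therefore eta has 8 component morphisms.

8


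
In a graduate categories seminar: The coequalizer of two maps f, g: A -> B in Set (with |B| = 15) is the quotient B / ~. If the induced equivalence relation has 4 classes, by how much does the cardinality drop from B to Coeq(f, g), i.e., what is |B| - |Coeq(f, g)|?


The coequalizer Coeq(f, g) = B / ~ has one element per equivalence class.
|B| = 15, |Coeq(f, g)| = 4.
|B| - |Coeq(f, g)| = 15 - 4 = 11.

11


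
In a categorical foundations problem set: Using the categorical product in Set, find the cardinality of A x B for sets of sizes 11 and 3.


In Set, the product A x B is the Cartesian product.
By the universal property, |A x B| = |A| * |B|.
|A x B| = 11 * 3 = 33

33


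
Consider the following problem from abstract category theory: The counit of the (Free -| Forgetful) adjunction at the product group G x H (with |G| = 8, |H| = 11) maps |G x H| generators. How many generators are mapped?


The counit epsilon_K: F(U(K)) -> K of the Free-Forgetful adjunction
maps |K| generators of F(U(K)) into K. For K = G x H (the product group),
|G x H| = |G| * |H|.
Total generators mapped = 8 * 11 = 88.

88


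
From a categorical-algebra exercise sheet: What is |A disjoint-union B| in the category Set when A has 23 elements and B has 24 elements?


In Set, the coproduct A + B is the disjoint union.
|A + B| = |A| + |B| = 23 + 24 = 47

47


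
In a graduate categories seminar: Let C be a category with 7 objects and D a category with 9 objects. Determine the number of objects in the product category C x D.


The product category C x D has objects that are pairs (c, d).
Number of pairs = |Ob(C)| * |Ob(D)| = 7 * 9 = 63

63


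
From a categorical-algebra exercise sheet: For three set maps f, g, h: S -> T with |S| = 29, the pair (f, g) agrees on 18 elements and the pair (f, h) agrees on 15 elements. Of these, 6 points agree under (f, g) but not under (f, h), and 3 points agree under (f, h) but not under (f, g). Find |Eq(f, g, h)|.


Eq(f, g, h) is the triple-agreement set: points in S where all three
maps take the same value. Using inclusion-exclusion on the pairwise data:
Pair (f, g) agrees on 18 points; pair (f, h) on 15 points.
Points agreeing under (f, g) but not (f, h) = 6; under (f, h) but not (f, g) = 3.
Triple-agreement = agreement-in-(f, g) minus points that agree under (f, g) but not (f, h):
|Eq(f, g, h)| = 18 - 6 = 12
(cross-check via (f, h): 15 - 3 = 12.)

12


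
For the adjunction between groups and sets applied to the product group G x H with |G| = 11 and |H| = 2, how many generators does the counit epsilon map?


The counit epsilon_K: F(U(K)) -> K of the Free-Forgetful adjunction
maps |K| generators of F(U(K)) into K. For K = G x H (the product group),
|G x H| = |G| * |H|.
Total generators mapped = 11 * 2 = 22.

22


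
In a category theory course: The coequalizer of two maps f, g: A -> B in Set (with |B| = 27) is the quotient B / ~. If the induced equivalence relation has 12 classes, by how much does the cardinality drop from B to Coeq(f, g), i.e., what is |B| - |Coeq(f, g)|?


The coequalizer Coeq(f, g) = B / ~ has one element per equivalence class.
|B| = 27, |Coeq(f, g)| = 12.
|B| - |Coeq(f, g)| = 27 - 12 = 15.

15


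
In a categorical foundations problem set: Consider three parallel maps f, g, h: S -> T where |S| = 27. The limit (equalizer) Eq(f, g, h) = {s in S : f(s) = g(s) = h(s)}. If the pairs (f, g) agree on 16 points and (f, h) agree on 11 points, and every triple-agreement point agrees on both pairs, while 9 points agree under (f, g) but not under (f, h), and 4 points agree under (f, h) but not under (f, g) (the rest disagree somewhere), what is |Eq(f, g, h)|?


Eq(f, g, h) is the triple-agreement set: points in S where all three
maps take the same value. Using inclusion-exclusion on the pairwise data:
Pair (f, g) agrees on 16 points; pair (f, h) on 11 points.
Points agreeing under (f, g) but not (f, h) = 9; under (f, h) but not (f, g) = 4.
Triple-agreement = agreement-in-(f, g) minus points that agree under (f, g) but not (f, h):
|Eq(f, g, h)| = 16 - 9 = 7
(cross-check via (f, h): 11 - 4 = 7.)

7


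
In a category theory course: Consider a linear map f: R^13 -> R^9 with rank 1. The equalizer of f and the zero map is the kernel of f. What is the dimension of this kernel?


The equalizer of f and the zero map is ker(f).
By the rank-nullity theorem: dim(ker(f)) = dim(domain) - rank(f).
dim(ker(f)) = 13 - 1 = 12

12


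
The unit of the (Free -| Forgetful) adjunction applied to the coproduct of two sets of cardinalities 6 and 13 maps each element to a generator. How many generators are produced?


The unit eta_X: X -> U(F(X)) of the Free-Forgetful adjunction
maps each element of X to a generator of F(X). For X = S + T (disjoint
union in Set), |S + T| = |S| + |T|.
Total mappings = 6 + 13 = 19.

19


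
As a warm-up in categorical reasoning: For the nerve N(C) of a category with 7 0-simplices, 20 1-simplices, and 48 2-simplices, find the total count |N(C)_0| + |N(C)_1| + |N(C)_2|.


The 2-skeleton of the nerve N(C) consists of simplices in dimensions 0, 1, 2:
  |N(C)_0| = 7 (objects)
  |N(C)_1| = 20 (morphisms)
  |N(C)_2| = 48 (composable pairs)
Total = 7 + 20 + 48 = 75

75


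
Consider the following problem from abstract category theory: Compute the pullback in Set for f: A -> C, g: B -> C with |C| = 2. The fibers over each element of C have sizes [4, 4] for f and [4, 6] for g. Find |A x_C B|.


The pullback A x_C B consists of pairs (a, b) with f(a) = g(b).
For each element c in C, the fiber product has |f^-1(c)| * |g^-1(c)| elements.
Summing over C: 4 * 4 + 4 * 6
= 16 + 24 = 40

40


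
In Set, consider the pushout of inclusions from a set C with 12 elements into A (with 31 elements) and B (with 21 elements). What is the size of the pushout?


The pushout A +_C B identifies the images of C in A and B.
|A +_C B| = |A| + |B| - |C| (for injections).
= 31 + 21 - 12 = 40

40


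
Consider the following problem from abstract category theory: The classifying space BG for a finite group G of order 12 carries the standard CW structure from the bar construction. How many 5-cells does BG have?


In the bar-construction CW model of BG, the n-cells are indexed by
n-tuples [g_1|...|g_n] of non-identity elements of G (degenerate
simplices with some g_i = e do not contribute cells), so there are
(|G| - 1)^n n-cells.
For dim = 5 with |G| = 12:
cells = (12 - 1)^5 = 11^5 = 161051

161051


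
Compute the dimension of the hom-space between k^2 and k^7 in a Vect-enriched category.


In Vect-enriched categories, Hom(k^n, k^m) is the space of m x n matrices.
dim(Hom(k^2, k^7)) = 7 * 2 = 14

14


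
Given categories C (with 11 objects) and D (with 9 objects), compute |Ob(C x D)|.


The product category C x D has objects that are pairs (c, d).
Number of pairs = |Ob(C)| * |Ob(D)| = 11 * 9 = 99

99


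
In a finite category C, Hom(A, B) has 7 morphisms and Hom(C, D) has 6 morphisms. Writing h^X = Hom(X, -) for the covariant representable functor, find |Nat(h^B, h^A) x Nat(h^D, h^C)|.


By the Yoneda lemma, Nat(h^B, h^A) is isomorphic to Hom(A, B),
so |Nat(h^B, h^A)| = |Hom(A, B)| and |Nat(h^D, h^C)| = |Hom(C, D)|.
|Hom(A, B)| = 7, |Hom(C, D)| = 6.
|Nat(h^B, h^A) x Nat(h^D, h^C)| = 7 * 6 = 42

42


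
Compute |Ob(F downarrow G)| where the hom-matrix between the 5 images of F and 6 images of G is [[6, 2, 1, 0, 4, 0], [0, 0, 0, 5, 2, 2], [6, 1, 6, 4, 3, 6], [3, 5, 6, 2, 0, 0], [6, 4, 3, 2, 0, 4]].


Objects of (F downarrow G) are triples (a, b, h: F(a)->G(b)).
The count equals the sum of all entries in the hom-matrix.
sum(row 0) = 13
sum(row 1) = 9
sum(row 2) = 26
sum(row 3) = 16
sum(row 4) = 19
Grand total = 83

83


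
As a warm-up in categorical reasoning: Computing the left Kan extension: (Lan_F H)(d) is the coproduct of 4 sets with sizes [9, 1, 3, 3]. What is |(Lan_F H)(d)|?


Pointwise, the left Kan extension (Lan_F H)(d) is the colimit, indexed
by the comma category (F downarrow d), of H composed with the
projection (F downarrow d) -> C. Here that colimit is given
as a coproduct (disjoint union) of sets, so its cardinality is the
sum of the sizes of the summands.
Coproduct of sets with sizes: 9 + 1 + 3 + 3
= 16

16


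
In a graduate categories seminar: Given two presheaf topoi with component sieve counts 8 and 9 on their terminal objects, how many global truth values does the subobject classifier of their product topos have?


In a product of presheaf topoi E_1 x E_2, the subobject classifier
is Omega = Omega_1 x Omega_2 (componentwise), so
|Omega(top)| = |Omega_1(top_1)| * |Omega_2(top_2)|.
= 8 * 9 = 72.

72


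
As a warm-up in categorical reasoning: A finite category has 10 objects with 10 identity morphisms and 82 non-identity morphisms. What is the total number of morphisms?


Each object has an identity morphism, giving 10 identities.
Adding the 82 non-identity morphisms:
Total = 10 + 82 = 92

92


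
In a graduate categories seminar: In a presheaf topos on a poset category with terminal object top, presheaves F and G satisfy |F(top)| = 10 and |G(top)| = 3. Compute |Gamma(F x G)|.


Global sections of a presheaf on a poset with terminal top satisfy
Gamma(H) ~ H(top). Presheaves admit pointwise products, so
(F x G)(top) = F(top) x G(top) (Cartesian product).
|Gamma(F x G)| = |F(top)| * |G(top)| = 10 * 3 = 30.

30


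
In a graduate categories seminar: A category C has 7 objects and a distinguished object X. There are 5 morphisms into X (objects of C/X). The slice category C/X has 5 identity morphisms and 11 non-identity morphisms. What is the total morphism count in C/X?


In the slice category C/X, objects are morphisms to X.
Identity morphisms: 5 (one per object of C/X).
Non-identity morphisms: 11.
Total = 5 + 11 = 16

16
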